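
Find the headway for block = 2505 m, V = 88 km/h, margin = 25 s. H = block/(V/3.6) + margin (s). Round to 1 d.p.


V = 88 / 3.6 = 24.4444 m/s
Block traversal time = 2505 / 24.4444 = 102.4773 s
Headway = 102.4773 + 25
Headway = 127.5 s

127.5


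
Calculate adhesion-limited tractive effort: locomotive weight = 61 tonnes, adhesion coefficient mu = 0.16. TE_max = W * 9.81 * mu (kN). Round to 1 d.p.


TE_max = W * g * mu
TE_max = 61 * 9.81 * 0.16
TE_max = 598.41 * 0.16
TE_max = 95.7 kN

95.7


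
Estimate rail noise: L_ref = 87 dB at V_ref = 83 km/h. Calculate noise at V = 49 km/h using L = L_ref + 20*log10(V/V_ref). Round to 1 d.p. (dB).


V/V_ref = 49 / 83 = 0.590361
log10(0.590361) = -0.228882
20 * -0.228882 = -4.5776
L = 87 + -4.5776 = 82.4 dB

82.4


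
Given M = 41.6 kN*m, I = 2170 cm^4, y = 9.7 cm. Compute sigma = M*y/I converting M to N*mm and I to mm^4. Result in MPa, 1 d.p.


Convert units:
M = 41.6 kN*m = 41600000 N*mm
y = 9.7 cm = 97 mm
I = 2170 cm^4 = 21700000 mm^4
sigma = 41600000 * 97 / 21700000
sigma = 186.0 MPa

186.0


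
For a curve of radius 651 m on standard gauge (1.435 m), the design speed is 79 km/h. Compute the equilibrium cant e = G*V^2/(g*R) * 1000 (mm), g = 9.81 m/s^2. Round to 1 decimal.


Convert speed: V = 79 / 3.6 = 21.9444 m/s
Apply formula: e = 1.435 * 21.9444^2 / (9.81 * 651)
e = 1.435 * 481.5586 / 6386.31
e = 0.108206 m = 108.2 mm

108.2


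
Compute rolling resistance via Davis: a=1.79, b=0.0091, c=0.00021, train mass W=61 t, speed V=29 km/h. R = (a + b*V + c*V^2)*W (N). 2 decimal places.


b*V = 0.0091 * 29 = 0.2639
c*V^2 = 0.00021 * 841 = 0.17661
R_per_t = 1.79 + 0.2639 + 0.17661 = 2.23051 N/t
R_total = 2.23051 * 61 = 136.06 N

136.06


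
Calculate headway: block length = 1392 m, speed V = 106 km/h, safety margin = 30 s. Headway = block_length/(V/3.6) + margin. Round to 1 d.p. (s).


V = 106 / 3.6 = 29.4444 m/s
Block traversal time = 1392 / 29.4444 = 47.2755 s
Headway = 47.2755 + 30
Headway = 77.3 s

77.3


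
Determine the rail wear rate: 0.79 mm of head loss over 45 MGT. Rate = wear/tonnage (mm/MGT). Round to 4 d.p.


Wear rate = total wear / cumulative tonnage
Rate = 0.79 / 45
Rate = 0.0176 mm/MGT

0.0176


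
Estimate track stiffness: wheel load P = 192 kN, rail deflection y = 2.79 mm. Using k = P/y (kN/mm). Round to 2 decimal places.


Track stiffness k = P / y
k = 192 / 2.79
k = 68.82 kN/mm

68.82


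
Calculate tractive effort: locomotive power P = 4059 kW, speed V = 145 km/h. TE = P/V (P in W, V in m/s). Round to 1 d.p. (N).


Convert: P = 4059 kW = 4059000 W
V = 145 / 3.6 = 40.2778 m/s
TE = 4059000 / 40.2778
TE = 100775.2 N

100775.2


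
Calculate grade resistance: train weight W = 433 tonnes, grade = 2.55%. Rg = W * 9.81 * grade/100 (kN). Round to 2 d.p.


Rg = W * 9.81 * grade / 100
Rg = 433 * 9.81 * 2.55 / 100
Rg = 4247.73 * 0.0255
Rg = 108.32 kN

108.32


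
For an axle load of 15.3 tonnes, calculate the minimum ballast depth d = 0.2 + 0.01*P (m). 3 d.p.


d = 0.2 + 0.01 * 15.3
d = 0.2 + 0.153
d = 0.353 m

0.353


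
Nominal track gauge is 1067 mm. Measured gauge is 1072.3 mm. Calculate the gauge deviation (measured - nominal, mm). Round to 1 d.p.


Deviation = measured - nominal
Deviation = 1072.3 - 1067
Deviation = 5.3 mm

5.3


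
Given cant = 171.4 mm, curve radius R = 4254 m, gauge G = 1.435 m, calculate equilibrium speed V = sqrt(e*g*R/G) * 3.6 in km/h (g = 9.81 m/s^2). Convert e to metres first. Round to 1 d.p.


Convert cant: e = 171.4 mm = 0.1714 m
V_ms = sqrt(0.1714 * 9.81 * 4254 / 1.435)
V_ms = sqrt(4984.543718) = 70.6013 m/s
V = 70.6013 * 3.6 = 254.2 km/h

254.2


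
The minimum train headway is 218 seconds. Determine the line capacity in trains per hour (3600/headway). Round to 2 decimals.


Capacity = 3600 / headway
Capacity = 3600 / 218
Capacity = 16.51 trains/hour

16.51


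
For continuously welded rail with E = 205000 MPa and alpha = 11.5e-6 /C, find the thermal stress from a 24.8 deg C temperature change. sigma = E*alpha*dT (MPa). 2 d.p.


sigma = E * alpha * dT
sigma = 205000 * 11.5e-6 * 24.8
sigma = 2.3575 * 24.8
sigma = 58.47 MPa

58.47


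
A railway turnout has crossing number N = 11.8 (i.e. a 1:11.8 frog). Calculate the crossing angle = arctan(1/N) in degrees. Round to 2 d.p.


1/N = 1/11.8 = 0.084746
angle = arctan(0.084746) = 0.084544 rad
angle = 0.084544 * 180/pi = 4.84 degrees

4.84


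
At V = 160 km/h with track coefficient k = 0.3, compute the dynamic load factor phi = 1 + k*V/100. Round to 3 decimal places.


phi = 1 + k * V / 100
phi = 1 + 0.3 * 160 / 100
phi = 1 + 0.48
phi = 1.480

1.480


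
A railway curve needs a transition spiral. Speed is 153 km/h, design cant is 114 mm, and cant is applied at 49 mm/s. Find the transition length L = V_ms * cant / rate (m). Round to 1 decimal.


Convert speed: V = 153 / 3.6 = 42.5 m/s
L = 42.5 * 114 / 49
L = 4845.0 / 49
L = 98.9 m

98.9


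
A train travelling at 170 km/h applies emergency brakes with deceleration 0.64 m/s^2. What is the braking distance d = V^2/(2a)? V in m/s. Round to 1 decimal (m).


Convert speed: V = 170 / 3.6 = 47.2222 m/s
V^2 = 2229.9383
d = 2229.9383 / (2 * 0.64)
d = 2229.9383 / 1.28
d = 1742.1 m

1742.1


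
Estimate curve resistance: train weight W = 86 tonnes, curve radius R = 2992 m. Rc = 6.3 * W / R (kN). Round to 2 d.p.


Rc = 6.3 * W / R
Rc = 6.3 * 86 / 2992
Rc = 541.8 / 2992
Rc = 0.18 kN

0.18


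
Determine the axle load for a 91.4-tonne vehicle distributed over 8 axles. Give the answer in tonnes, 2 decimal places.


Load per axle = total weight / number of axles
Load = 91.4 / 8
Load = 11.43 tonnes

11.43


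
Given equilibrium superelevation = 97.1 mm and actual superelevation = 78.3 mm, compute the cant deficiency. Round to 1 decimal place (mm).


Cant deficiency = equilibrium cant - actual cant
CD = 97.1 - 78.3
CD = 18.8 mm

18.8


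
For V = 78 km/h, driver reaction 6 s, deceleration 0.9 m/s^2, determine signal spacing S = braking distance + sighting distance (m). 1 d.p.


V = 78 / 3.6 = 21.6667 m/s
Braking distance = 21.6667^2 / (2*0.9) = 260.8025 m
Sighting distance = 21.6667 * 6 = 130.0 m
S = 260.8025 + 130.0 = 390.8 m

390.8


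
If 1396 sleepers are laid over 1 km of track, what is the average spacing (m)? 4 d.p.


Spacing = 1000 m / number of sleepers
Spacing = 1000 / 1396
Spacing = 0.7163 m

0.7163


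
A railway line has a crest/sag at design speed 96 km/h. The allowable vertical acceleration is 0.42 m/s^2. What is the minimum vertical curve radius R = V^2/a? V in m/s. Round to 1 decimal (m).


Convert speed: V = 96 / 3.6 = 26.6667 m/s
V^2 = 711.1111 m^2/s^2
R_v = 711.1111 / 0.42
R_v = 1693.1 m

1693.1


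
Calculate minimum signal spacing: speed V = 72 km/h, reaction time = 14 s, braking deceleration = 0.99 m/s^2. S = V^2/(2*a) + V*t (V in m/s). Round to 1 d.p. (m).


V = 72 / 3.6 = 20.0 m/s
Braking distance = 20.0^2 / (2*0.99) = 202.0202 m
Sighting distance = 20.0 * 14 = 280.0 m
S = 202.0202 + 280.0 = 482.0 m

482.0


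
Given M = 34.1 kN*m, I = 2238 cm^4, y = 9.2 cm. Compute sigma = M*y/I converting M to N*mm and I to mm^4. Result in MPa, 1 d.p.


Convert units:
M = 34.1 kN*m = 34100000 N*mm
y = 9.2 cm = 92 mm
I = 2238 cm^4 = 22380000 mm^4
sigma = 34100000 * 92 / 22380000
sigma = 140.2 MPa

140.2


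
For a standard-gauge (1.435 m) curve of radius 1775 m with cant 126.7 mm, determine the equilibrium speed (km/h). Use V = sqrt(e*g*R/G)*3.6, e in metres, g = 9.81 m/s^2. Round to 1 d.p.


Convert cant: e = 126.7 mm = 0.1267 m
V_ms = sqrt(0.1267 * 9.81 * 1775 / 1.435)
V_ms = sqrt(1537.418415) = 39.2099 m/s
V = 39.2099 * 3.6 = 141.2 km/h

141.2


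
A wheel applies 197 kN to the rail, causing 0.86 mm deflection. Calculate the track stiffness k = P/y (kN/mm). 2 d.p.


Track stiffness k = P / y
k = 197 / 0.86
k = 229.07 kN/mm

229.07


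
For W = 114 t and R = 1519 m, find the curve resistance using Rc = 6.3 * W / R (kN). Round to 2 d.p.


Rc = 6.3 * W / R
Rc = 6.3 * 114 / 1519
Rc = 718.2 / 1519
Rc = 0.47 kN

0.47


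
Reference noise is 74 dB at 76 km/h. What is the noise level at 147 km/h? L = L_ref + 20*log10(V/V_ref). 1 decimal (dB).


V/V_ref = 147 / 76 = 1.934211
log10(1.934211) = 0.286504
20 * 0.286504 = 5.7301
L = 74 + 5.7301 = 79.7 dB

79.7


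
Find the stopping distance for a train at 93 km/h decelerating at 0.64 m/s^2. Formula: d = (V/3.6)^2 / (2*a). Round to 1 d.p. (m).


Convert speed: V = 93 / 3.6 = 25.8333 m/s
V^2 = 667.3611
d = 667.3611 / (2 * 0.64)
d = 667.3611 / 1.28
d = 521.4 m

521.4


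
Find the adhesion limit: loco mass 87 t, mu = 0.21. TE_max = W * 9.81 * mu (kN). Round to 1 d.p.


TE_max = W * g * mu
TE_max = 87 * 9.81 * 0.21
TE_max = 853.47 * 0.21
TE_max = 179.2 kN

179.2


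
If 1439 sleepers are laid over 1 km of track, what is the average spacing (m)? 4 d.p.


Spacing = 1000 m / number of sleepers
Spacing = 1000 / 1439
Spacing = 0.6949 m

0.6949


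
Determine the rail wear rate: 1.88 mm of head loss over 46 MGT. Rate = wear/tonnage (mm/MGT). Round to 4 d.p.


Wear rate = total wear / cumulative tonnage
Rate = 1.88 / 46
Rate = 0.0409 mm/MGT

0.0409


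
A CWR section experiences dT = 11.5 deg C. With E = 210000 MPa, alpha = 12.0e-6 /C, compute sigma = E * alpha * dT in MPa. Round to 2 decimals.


sigma = E * alpha * dT
sigma = 210000 * 12.0e-6 * 11.5
sigma = 2.52 * 11.5
sigma = 28.98 MPa

28.98


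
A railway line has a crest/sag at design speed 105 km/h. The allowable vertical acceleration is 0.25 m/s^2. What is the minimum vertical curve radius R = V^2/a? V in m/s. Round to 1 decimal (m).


Convert speed: V = 105 / 3.6 = 29.1667 m/s
V^2 = 850.6944 m^2/s^2
R_v = 850.6944 / 0.25
R_v = 3402.8 m

3402.8


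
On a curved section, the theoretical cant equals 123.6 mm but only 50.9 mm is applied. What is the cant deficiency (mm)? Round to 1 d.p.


Cant deficiency = equilibrium cant - actual cant
CD = 123.6 - 50.9
CD = 72.7 mm

72.7


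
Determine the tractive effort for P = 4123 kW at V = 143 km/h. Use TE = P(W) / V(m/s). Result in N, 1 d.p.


Convert: P = 4123 kW = 4123000 W
V = 143 / 3.6 = 39.7222 m/s
TE = 4123000 / 39.7222
TE = 103795.8 N

103795.8


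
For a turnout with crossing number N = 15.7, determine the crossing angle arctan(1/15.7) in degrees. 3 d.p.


1/N = 1/15.7 = 0.063694
angle = arctan(0.063694) = 0.063608 rad
angle = 0.063608 * 180/pi = 3.644 degrees

3.644


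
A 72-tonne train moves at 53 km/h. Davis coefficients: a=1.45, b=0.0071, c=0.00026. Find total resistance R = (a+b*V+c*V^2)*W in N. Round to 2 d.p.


b*V = 0.0071 * 53 = 0.3763
c*V^2 = 0.00026 * 2809 = 0.73034
R_per_t = 1.45 + 0.3763 + 0.73034 = 2.55664 N/t
R_total = 2.55664 * 72 = 184.08 N

184.08


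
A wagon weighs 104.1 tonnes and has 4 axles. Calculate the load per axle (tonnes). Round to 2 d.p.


Load per axle = total weight / number of axles
Load = 104.1 / 4
Load = 26.03 tonnes

26.03


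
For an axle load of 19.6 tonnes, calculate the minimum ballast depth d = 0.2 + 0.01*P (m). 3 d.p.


d = 0.2 + 0.01 * 19.6
d = 0.2 + 0.196
d = 0.396 m

0.396


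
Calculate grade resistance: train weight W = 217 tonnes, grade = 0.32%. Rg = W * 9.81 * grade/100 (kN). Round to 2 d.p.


Rg = W * 9.81 * grade / 100
Rg = 217 * 9.81 * 0.32 / 100
Rg = 2128.77 * 0.0032
Rg = 6.81 kN

6.81


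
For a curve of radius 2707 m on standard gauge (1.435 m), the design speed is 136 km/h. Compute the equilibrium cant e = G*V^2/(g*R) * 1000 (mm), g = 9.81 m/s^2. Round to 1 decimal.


Convert speed: V = 136 / 3.6 = 37.7778 m/s
Apply formula: e = 1.435 * 37.7778^2 / (9.81 * 2707)
e = 1.435 * 1427.1605 / 26555.67
e = 0.07712 m = 77.1 mm

77.1


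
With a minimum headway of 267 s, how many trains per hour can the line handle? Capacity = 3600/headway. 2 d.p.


Capacity = 3600 / headway
Capacity = 3600 / 267
Capacity = 13.48 trains/hour

13.48


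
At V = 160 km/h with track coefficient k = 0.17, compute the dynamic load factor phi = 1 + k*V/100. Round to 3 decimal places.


phi = 1 + k * V / 100
phi = 1 + 0.17 * 160 / 100
phi = 1 + 0.272
phi = 1.272

1.272


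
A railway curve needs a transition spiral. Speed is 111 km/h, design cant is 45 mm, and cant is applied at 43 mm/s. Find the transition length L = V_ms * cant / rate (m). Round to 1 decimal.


Convert speed: V = 111 / 3.6 = 30.8333 m/s
L = 30.8333 * 45 / 43
L = 1387.5 / 43
L = 32.3 m

32.3


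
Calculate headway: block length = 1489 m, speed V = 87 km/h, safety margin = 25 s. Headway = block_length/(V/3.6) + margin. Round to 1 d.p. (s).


V = 87 / 3.6 = 24.1667 m/s
Block traversal time = 1489 / 24.1667 = 61.6138 s
Headway = 61.6138 + 25
Headway = 86.6 s

86.6


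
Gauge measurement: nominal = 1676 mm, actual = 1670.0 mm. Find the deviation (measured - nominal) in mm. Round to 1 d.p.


Deviation = measured - nominal
Deviation = 1670.0 - 1676
Deviation = -6.0 mm

-6.0


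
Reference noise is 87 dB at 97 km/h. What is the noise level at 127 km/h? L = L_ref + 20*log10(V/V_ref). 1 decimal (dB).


V/V_ref = 127 / 97 = 1.309278
log10(1.309278) = 0.117032
20 * 0.117032 = 2.3406
L = 87 + 2.3406 = 89.3 dB

89.3


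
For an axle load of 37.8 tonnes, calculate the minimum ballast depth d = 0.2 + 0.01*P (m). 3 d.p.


d = 0.2 + 0.01 * 37.8
d = 0.2 + 0.378
d = 0.578 m

0.578


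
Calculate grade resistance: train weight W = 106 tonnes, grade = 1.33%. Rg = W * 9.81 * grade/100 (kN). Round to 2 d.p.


Rg = W * 9.81 * grade / 100
Rg = 106 * 9.81 * 1.33 / 100
Rg = 1039.86 * 0.0133
Rg = 13.83 kN

13.83


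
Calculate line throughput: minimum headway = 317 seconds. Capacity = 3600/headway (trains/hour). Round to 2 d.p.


Capacity = 3600 / headway
Capacity = 3600 / 317
Capacity = 11.36 trains/hour

11.36


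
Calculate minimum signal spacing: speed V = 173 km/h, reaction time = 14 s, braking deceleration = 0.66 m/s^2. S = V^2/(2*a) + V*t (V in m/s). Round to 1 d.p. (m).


V = 173 / 3.6 = 48.0556 m/s
Braking distance = 48.0556^2 / (2*0.66) = 1749.4973 m
Sighting distance = 48.0556 * 14 = 672.7778 m
S = 1749.4973 + 672.7778 = 2422.3 m

2422.3


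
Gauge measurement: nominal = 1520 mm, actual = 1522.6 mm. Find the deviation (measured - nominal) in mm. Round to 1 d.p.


Deviation = measured - nominal
Deviation = 1522.6 - 1520
Deviation = 2.6 mm

2.6


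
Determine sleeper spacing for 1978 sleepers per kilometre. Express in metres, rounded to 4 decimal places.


Spacing = 1000 m / number of sleepers
Spacing = 1000 / 1978
Spacing = 0.5056 m

0.5056


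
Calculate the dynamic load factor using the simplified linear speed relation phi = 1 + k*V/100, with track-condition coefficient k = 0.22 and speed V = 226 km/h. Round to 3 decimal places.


phi = 1 + k * V / 100
phi = 1 + 0.22 * 226 / 100
phi = 1 + 0.4972
phi = 1.497

1.497


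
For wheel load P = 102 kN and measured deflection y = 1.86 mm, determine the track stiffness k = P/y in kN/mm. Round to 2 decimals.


Track stiffness k = P / y
k = 102 / 1.86
k = 54.84 kN/mm

54.84


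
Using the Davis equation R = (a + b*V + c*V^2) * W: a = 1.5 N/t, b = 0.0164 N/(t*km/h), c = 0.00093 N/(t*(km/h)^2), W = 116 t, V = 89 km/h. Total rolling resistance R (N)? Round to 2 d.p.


b*V = 0.0164 * 89 = 1.4596
c*V^2 = 0.00093 * 7921 = 7.36653
R_per_t = 1.5 + 1.4596 + 7.36653 = 10.32613 N/t
R_total = 10.32613 * 116 = 1197.83 N

1197.83


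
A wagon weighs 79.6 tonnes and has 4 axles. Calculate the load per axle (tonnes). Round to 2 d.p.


Load per axle = total weight / number of axles
Load = 79.6 / 4
Load = 19.90 tonnes

19.90


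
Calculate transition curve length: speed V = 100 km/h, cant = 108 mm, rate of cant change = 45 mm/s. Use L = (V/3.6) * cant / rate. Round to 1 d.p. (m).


Convert speed: V = 100 / 3.6 = 27.7778 m/s
L = 27.7778 * 108 / 45
L = 3000.0 / 45
L = 66.7 m

66.7


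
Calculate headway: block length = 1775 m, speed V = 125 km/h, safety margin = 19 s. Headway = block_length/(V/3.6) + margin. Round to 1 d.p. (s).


V = 125 / 3.6 = 34.7222 m/s
Block traversal time = 1775 / 34.7222 = 51.12 s
Headway = 51.12 + 19
Headway = 70.1 s

70.1


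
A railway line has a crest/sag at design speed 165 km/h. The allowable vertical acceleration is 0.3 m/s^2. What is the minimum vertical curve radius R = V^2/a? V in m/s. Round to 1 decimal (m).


Convert speed: V = 165 / 3.6 = 45.8333 m/s
V^2 = 2100.6944 m^2/s^2
R_v = 2100.6944 / 0.3
R_v = 7002.3 m

7002.3


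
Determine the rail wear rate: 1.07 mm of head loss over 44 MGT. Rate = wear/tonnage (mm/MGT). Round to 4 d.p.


Wear rate = total wear / cumulative tonnage
Rate = 1.07 / 44
Rate = 0.0243 mm/MGT

0.0243


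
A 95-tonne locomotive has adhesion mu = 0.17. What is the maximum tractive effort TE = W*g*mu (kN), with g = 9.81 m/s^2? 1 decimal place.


TE_max = W * g * mu
TE_max = 95 * 9.81 * 0.17
TE_max = 931.95 * 0.17
TE_max = 158.4 kN

158.4


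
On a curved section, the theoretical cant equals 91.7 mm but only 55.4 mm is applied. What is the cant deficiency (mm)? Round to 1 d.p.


Cant deficiency = equilibrium cant - actual cant
CD = 91.7 - 55.4
CD = 36.3 mm

36.3


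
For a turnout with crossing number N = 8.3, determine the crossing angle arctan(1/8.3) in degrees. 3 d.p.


1/N = 1/8.3 = 0.120482
angle = arctan(0.120482) = 0.119904 rad
angle = 0.119904 * 180/pi = 6.870 degrees

6.870


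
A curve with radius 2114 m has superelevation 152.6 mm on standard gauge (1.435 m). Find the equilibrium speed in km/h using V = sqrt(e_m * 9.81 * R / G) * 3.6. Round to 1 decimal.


Convert cant: e = 152.6 mm = 0.1526 m
V_ms = sqrt(0.1526 * 9.81 * 2114 / 1.435)
V_ms = sqrt(2205.345424) = 46.9611 m/s
V = 46.9611 * 3.6 = 169.1 km/h

169.1


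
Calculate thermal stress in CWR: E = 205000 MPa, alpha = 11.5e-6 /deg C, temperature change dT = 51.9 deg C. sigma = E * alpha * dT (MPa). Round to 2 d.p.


sigma = E * alpha * dT
sigma = 205000 * 11.5e-6 * 51.9
sigma = 2.3575 * 51.9
sigma = 122.35 MPa

122.35


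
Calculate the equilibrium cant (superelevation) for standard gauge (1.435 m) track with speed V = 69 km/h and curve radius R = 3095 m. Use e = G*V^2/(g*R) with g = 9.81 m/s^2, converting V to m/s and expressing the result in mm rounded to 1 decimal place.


Convert speed: V = 69 / 3.6 = 19.1667 m/s
Apply formula: e = 1.435 * 19.1667^2 / (9.81 * 3095)
e = 1.435 * 367.3611 / 30361.95
e = 0.017363 m = 17.4 mm

17.4


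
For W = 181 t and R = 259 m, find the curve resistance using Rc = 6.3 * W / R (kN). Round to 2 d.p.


Rc = 6.3 * W / R
Rc = 6.3 * 181 / 259
Rc = 1140.3 / 259
Rc = 4.40 kN

4.40


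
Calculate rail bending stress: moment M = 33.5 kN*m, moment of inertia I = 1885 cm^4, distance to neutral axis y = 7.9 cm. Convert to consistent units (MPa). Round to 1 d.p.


Convert units:
M = 33.5 kN*m = 33500000 N*mm
y = 7.9 cm = 79 mm
I = 1885 cm^4 = 18850000 mm^4
sigma = 33500000 * 79 / 18850000
sigma = 140.4 MPa

140.4


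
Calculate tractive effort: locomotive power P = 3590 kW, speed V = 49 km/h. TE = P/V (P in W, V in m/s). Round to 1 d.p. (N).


Convert: P = 3590 kW = 3590000 W
V = 49 / 3.6 = 13.6111 m/s
TE = 3590000 / 13.6111
TE = 263755.1 N

263755.1


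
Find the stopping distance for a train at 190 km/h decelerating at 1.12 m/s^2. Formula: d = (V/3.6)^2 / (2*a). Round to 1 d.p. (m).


Convert speed: V = 190 / 3.6 = 52.7778 m/s
V^2 = 2785.4938
d = 2785.4938 / (2 * 1.12)
d = 2785.4938 / 2.24
d = 1243.5 m

1243.5


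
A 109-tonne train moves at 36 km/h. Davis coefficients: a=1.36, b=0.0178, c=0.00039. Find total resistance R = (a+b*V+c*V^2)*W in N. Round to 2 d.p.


b*V = 0.0178 * 36 = 0.6408
c*V^2 = 0.00039 * 1296 = 0.50544
R_per_t = 1.36 + 0.6408 + 0.50544 = 2.50624 N/t
R_total = 2.50624 * 109 = 273.18 N

273.18


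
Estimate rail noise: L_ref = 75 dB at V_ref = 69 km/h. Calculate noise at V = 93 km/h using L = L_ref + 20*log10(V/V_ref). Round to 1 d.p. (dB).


V/V_ref = 93 / 69 = 1.347826
log10(1.347826) = 0.129634
20 * 0.129634 = 2.5927
L = 75 + 2.5927 = 77.6 dB

77.6


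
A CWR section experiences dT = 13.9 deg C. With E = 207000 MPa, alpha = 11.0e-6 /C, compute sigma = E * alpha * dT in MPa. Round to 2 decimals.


sigma = E * alpha * dT
sigma = 207000 * 11.0e-6 * 13.9
sigma = 2.277 * 13.9
sigma = 31.65 MPa

31.65


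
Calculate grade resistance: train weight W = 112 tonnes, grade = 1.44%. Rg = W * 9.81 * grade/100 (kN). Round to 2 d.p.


Rg = W * 9.81 * grade / 100
Rg = 112 * 9.81 * 1.44 / 100
Rg = 1098.72 * 0.0144
Rg = 15.82 kN

15.82


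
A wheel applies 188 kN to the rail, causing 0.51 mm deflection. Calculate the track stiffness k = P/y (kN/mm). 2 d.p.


Track stiffness k = P / y
k = 188 / 0.51
k = 368.63 kN/mm

368.63


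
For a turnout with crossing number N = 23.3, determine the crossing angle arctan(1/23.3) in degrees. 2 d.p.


1/N = 1/23.3 = 0.042918
angle = arctan(0.042918) = 0.042892 rad
angle = 0.042892 * 180/pi = 2.46 degrees

2.46


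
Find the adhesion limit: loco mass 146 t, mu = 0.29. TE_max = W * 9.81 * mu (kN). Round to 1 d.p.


TE_max = W * g * mu
TE_max = 146 * 9.81 * 0.29
TE_max = 1432.26 * 0.29
TE_max = 415.4 kN

415.4


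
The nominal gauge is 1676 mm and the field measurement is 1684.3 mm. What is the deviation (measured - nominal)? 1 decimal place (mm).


Deviation = measured - nominal
Deviation = 1684.3 - 1676
Deviation = 8.3 mm

8.3


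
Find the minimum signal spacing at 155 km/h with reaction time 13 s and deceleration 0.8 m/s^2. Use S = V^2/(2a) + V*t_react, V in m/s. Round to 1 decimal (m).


V = 155 / 3.6 = 43.0556 m/s
Braking distance = 43.0556^2 / (2*0.8) = 1158.613 m
Sighting distance = 43.0556 * 13 = 559.7222 m
S = 1158.613 + 559.7222 = 1718.3 m

1718.3


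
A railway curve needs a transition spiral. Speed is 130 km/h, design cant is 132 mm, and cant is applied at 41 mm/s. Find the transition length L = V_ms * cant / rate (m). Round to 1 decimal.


Convert speed: V = 130 / 3.6 = 36.1111 m/s
L = 36.1111 * 132 / 41
L = 4766.6667 / 41
L = 116.3 m

116.3


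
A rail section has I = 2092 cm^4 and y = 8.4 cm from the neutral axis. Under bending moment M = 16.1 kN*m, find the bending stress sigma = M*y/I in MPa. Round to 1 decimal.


Convert units:
M = 16.1 kN*m = 16100000 N*mm
y = 8.4 cm = 84 mm
I = 2092 cm^4 = 20920000 mm^4
sigma = 16100000 * 84 / 20920000
sigma = 64.6 MPa

64.6


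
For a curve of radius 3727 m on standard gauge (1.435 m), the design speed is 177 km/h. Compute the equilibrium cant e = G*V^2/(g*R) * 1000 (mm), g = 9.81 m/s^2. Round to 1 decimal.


Convert speed: V = 177 / 3.6 = 49.1667 m/s
Apply formula: e = 1.435 * 49.1667^2 / (9.81 * 3727)
e = 1.435 * 2417.3611 / 36561.87
e = 0.094878 m = 94.9 mm

94.9


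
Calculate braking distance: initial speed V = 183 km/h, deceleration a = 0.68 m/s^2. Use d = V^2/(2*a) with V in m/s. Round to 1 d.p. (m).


Convert speed: V = 183 / 3.6 = 50.8333 m/s
V^2 = 2584.0278
d = 2584.0278 / (2 * 0.68)
d = 2584.0278 / 1.36
d = 1900.0 m

1900.0


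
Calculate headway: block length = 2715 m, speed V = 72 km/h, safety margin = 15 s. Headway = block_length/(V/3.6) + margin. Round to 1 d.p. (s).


V = 72 / 3.6 = 20.0 m/s
Block traversal time = 2715 / 20.0 = 135.75 s
Headway = 135.75 + 15
Headway = 150.8 s

150.8


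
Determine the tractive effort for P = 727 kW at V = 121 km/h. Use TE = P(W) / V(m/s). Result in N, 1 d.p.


Convert: P = 727 kW = 727000 W
V = 121 / 3.6 = 33.6111 m/s
TE = 727000 / 33.6111
TE = 21629.8 N

21629.8


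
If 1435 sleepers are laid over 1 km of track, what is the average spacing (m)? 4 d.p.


Spacing = 1000 m / number of sleepers
Spacing = 1000 / 1435
Spacing = 0.6969 m

0.6969


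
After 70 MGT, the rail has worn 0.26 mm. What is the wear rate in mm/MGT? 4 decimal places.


Wear rate = total wear / cumulative tonnage
Rate = 0.26 / 70
Rate = 0.0037 mm/MGT

0.0037


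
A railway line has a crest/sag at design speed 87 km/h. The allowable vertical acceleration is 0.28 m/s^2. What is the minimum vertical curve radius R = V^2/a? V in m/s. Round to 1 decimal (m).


Convert speed: V = 87 / 3.6 = 24.1667 m/s
V^2 = 584.0278 m^2/s^2
R_v = 584.0278 / 0.28
R_v = 2085.8 m

2085.8


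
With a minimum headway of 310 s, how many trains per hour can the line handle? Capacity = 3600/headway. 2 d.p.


Capacity = 3600 / headway
Capacity = 3600 / 310
Capacity = 11.61 trains/hour

11.61


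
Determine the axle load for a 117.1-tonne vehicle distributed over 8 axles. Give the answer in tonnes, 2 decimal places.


Load per axle = total weight / number of axles
Load = 117.1 / 8
Load = 14.64 tonnes

14.64


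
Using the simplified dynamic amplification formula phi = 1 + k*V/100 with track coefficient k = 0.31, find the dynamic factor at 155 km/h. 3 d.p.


phi = 1 + k * V / 100
phi = 1 + 0.31 * 155 / 100
phi = 1 + 0.4805
phi = 1.481

1.481


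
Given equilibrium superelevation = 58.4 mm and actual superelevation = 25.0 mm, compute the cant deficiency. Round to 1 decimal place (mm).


Cant deficiency = equilibrium cant - actual cant
CD = 58.4 - 25.0
CD = 33.4 mm

33.4


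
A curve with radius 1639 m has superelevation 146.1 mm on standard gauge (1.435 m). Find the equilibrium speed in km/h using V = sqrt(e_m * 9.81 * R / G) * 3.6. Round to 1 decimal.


Convert cant: e = 146.1 mm = 0.1461 m
V_ms = sqrt(0.1461 * 9.81 * 1639 / 1.435)
V_ms = sqrt(1636.99094) = 40.4597 m/s
V = 40.4597 * 3.6 = 145.7 km/h

145.7


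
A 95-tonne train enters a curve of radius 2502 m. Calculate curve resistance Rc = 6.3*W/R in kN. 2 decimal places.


Rc = 6.3 * W / R
Rc = 6.3 * 95 / 2502
Rc = 598.5 / 2502
Rc = 0.24 kN

0.24


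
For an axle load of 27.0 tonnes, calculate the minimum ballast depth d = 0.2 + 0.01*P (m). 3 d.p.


d = 0.2 + 0.01 * 27.0
d = 0.2 + 0.27
d = 0.470 m

0.470


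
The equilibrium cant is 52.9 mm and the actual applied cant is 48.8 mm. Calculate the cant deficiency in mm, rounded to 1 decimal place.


Cant deficiency = equilibrium cant - actual cant
CD = 52.9 - 48.8
CD = 4.1 mm

4.1


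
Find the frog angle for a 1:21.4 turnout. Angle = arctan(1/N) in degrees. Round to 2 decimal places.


1/N = 1/21.4 = 0.046729
angle = arctan(0.046729) = 0.046695 rad
angle = 0.046695 * 180/pi = 2.68 degrees

2.68


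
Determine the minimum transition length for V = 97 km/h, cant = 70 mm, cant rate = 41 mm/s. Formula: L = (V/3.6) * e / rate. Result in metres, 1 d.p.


Convert speed: V = 97 / 3.6 = 26.9444 m/s
L = 26.9444 * 70 / 41
L = 1886.1111 / 41
L = 46.0 m

46.0


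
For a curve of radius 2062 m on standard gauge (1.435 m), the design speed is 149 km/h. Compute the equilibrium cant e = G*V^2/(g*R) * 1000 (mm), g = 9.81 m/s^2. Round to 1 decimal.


Convert speed: V = 149 / 3.6 = 41.3889 m/s
Apply formula: e = 1.435 * 41.3889^2 / (9.81 * 2062)
e = 1.435 * 1713.0401 / 20228.22
e = 0.121524 m = 121.5 mm

121.5


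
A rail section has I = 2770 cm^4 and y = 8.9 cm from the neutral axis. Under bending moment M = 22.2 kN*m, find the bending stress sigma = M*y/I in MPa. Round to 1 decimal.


Convert units:
M = 22.2 kN*m = 22200000 N*mm
y = 8.9 cm = 89 mm
I = 2770 cm^4 = 27700000 mm^4
sigma = 22200000 * 89 / 27700000
sigma = 71.3 MPa

71.3


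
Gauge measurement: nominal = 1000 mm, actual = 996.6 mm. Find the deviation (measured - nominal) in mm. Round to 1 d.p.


Deviation = measured - nominal
Deviation = 996.6 - 1000
Deviation = -3.4 mm

-3.4


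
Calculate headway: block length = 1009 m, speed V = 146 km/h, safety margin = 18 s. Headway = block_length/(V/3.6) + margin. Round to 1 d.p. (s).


V = 146 / 3.6 = 40.5556 m/s
Block traversal time = 1009 / 40.5556 = 24.8795 s
Headway = 24.8795 + 18
Headway = 42.9 s

42.9


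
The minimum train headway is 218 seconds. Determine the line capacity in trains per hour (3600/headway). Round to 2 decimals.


Capacity = 3600 / headway
Capacity = 3600 / 218
Capacity = 16.51 trains/hour

16.51


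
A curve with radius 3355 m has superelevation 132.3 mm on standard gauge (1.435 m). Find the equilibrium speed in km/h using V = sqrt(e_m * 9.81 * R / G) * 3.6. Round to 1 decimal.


Convert cant: e = 132.3 mm = 0.1323 m
V_ms = sqrt(0.1323 * 9.81 * 3355 / 1.435)
V_ms = sqrt(3034.376561) = 55.0852 m/s
V = 55.0852 * 3.6 = 198.3 km/h

198.3


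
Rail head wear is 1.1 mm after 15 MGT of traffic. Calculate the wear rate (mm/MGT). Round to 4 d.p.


Wear rate = total wear / cumulative tonnage
Rate = 1.1 / 15
Rate = 0.0733 mm/MGT

0.0733


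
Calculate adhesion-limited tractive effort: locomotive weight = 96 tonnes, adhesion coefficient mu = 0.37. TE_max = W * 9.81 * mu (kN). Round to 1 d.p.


TE_max = W * g * mu
TE_max = 96 * 9.81 * 0.37
TE_max = 941.76 * 0.37
TE_max = 348.5 kN

348.5


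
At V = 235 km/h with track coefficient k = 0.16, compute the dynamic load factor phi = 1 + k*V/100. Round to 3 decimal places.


phi = 1 + k * V / 100
phi = 1 + 0.16 * 235 / 100
phi = 1 + 0.376
phi = 1.376

1.376


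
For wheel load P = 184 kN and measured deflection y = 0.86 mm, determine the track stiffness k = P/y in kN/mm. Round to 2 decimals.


Track stiffness k = P / y
k = 184 / 0.86
k = 213.95 kN/mm

213.95


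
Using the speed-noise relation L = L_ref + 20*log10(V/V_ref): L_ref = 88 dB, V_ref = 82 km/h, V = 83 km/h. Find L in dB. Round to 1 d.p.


V/V_ref = 83 / 82 = 1.012195
log10(1.012195) = 0.005264
20 * 0.005264 = 0.1053
L = 88 + 0.1053 = 88.1 dB

88.1


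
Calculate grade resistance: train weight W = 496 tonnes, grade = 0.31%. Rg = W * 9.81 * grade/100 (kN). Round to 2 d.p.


Rg = W * 9.81 * grade / 100
Rg = 496 * 9.81 * 0.31 / 100
Rg = 4865.76 * 0.0031
Rg = 15.08 kN

15.08


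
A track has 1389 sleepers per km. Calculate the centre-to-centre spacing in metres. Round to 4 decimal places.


Spacing = 1000 m / number of sleepers
Spacing = 1000 / 1389
Spacing = 0.7199 m

0.7199


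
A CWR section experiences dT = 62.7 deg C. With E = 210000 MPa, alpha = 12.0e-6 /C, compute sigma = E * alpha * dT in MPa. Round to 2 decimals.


sigma = E * alpha * dT
sigma = 210000 * 12.0e-6 * 62.7
sigma = 2.52 * 62.7
sigma = 158.00 MPa

158.00


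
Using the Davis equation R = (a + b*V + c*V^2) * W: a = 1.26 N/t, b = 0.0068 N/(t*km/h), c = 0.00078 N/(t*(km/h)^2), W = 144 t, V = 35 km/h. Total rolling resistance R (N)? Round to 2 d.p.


b*V = 0.0068 * 35 = 0.238
c*V^2 = 0.00078 * 1225 = 0.9555
R_per_t = 1.26 + 0.238 + 0.9555 = 2.4535 N/t
R_total = 2.4535 * 144 = 353.30 N

353.30


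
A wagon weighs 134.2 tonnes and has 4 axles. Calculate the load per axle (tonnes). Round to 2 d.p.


Load per axle = total weight / number of axles
Load = 134.2 / 4
Load = 33.55 tonnes

33.55


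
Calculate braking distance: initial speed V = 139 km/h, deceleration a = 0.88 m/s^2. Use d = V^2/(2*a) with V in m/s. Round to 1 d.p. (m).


Convert speed: V = 139 / 3.6 = 38.6111 m/s
V^2 = 1490.8179
d = 1490.8179 / (2 * 0.88)
d = 1490.8179 / 1.76
d = 847.1 m

847.1


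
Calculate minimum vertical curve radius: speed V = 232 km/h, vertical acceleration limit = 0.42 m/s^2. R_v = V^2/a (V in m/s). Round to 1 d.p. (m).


Convert speed: V = 232 / 3.6 = 64.4444 m/s
V^2 = 4153.0864 m^2/s^2
R_v = 4153.0864 / 0.42
R_v = 9888.3 m

9888.3


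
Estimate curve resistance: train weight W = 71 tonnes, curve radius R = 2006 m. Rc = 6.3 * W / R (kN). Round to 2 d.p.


Rc = 6.3 * W / R
Rc = 6.3 * 71 / 2006
Rc = 447.3 / 2006
Rc = 0.22 kN

0.22


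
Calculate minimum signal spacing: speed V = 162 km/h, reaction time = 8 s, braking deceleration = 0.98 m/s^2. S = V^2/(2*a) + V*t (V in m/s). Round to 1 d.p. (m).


V = 162 / 3.6 = 45.0 m/s
Braking distance = 45.0^2 / (2*0.98) = 1033.1633 m
Sighting distance = 45.0 * 8 = 360.0 m
S = 1033.1633 + 360.0 = 1393.2 m

1393.2


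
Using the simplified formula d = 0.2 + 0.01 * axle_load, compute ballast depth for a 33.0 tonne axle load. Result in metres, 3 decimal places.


d = 0.2 + 0.01 * 33.0
d = 0.2 + 0.33
d = 0.530 m

0.530


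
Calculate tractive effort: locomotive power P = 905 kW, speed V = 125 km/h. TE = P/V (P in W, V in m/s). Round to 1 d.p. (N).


Convert: P = 905 kW = 905000 W
V = 125 / 3.6 = 34.7222 m/s
TE = 905000 / 34.7222
TE = 26064.0 N

26064.0


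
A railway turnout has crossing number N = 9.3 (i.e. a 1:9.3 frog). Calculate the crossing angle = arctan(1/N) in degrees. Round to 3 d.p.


1/N = 1/9.3 = 0.107527
angle = arctan(0.107527) = 0.107115 rad
angle = 0.107115 * 180/pi = 6.137 degrees

6.137


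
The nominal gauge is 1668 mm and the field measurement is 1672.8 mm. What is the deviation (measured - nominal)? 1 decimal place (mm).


Deviation = measured - nominal
Deviation = 1672.8 - 1668
Deviation = 4.8 mm

4.8


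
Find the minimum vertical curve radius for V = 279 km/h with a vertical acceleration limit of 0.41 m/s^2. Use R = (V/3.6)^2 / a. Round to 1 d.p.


Convert speed: V = 279 / 3.6 = 77.5 m/s
V^2 = 6006.25 m^2/s^2
R_v = 6006.25 / 0.41
R_v = 14649.4 m

14649.4


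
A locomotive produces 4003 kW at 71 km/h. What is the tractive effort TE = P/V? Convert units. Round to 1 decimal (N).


Convert: P = 4003 kW = 4003000 W
V = 71 / 3.6 = 19.7222 m/s
TE = 4003000 / 19.7222
TE = 202969.0 N

202969.0


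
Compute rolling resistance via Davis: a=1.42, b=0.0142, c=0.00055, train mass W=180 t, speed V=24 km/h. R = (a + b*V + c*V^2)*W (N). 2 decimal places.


b*V = 0.0142 * 24 = 0.3408
c*V^2 = 0.00055 * 576 = 0.3168
R_per_t = 1.42 + 0.3408 + 0.3168 = 2.0776 N/t
R_total = 2.0776 * 180 = 373.97 N

373.97


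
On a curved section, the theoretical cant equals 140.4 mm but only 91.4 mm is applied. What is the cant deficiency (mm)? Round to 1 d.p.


Cant deficiency = equilibrium cant - actual cant
CD = 140.4 - 91.4
CD = 49.0 mm

49.0


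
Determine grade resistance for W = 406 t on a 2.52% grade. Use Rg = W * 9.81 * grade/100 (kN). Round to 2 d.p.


Rg = W * 9.81 * grade / 100
Rg = 406 * 9.81 * 2.52 / 100
Rg = 3982.86 * 0.0252
Rg = 100.37 kN

100.37


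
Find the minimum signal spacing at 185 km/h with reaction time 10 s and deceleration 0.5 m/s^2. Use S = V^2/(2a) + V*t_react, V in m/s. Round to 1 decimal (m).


V = 185 / 3.6 = 51.3889 m/s
Braking distance = 51.3889^2 / (2*0.5) = 2640.8179 m
Sighting distance = 51.3889 * 10 = 513.8889 m
S = 2640.8179 + 513.8889 = 3154.7 m

3154.7


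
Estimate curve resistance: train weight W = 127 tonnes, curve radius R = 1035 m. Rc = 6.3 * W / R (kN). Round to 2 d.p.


Rc = 6.3 * W / R
Rc = 6.3 * 127 / 1035
Rc = 800.1 / 1035
Rc = 0.77 kN

0.77


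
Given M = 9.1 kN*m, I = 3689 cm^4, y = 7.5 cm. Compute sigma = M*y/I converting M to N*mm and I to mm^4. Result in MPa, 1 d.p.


Convert units:
M = 9.1 kN*m = 9100000 N*mm
y = 7.5 cm = 75 mm
I = 3689 cm^4 = 36890000 mm^4
sigma = 9100000 * 75 / 36890000
sigma = 18.5 MPa

18.5


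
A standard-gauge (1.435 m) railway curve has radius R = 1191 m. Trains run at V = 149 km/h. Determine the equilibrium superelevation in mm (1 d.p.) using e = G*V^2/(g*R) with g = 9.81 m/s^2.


Convert speed: V = 149 / 3.6 = 41.3889 m/s
Apply formula: e = 1.435 * 41.3889^2 / (9.81 * 1191)
e = 1.435 * 1713.0401 / 11683.71
e = 0.210397 m = 210.4 mm

210.4


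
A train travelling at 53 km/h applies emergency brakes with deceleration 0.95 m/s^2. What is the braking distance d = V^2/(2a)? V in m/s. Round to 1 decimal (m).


Convert speed: V = 53 / 3.6 = 14.7222 m/s
V^2 = 216.7438
d = 216.7438 / (2 * 0.95)
d = 216.7438 / 1.9
d = 114.1 m

114.1


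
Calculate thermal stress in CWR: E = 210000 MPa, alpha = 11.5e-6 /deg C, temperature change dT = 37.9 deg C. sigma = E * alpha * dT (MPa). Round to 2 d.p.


sigma = E * alpha * dT
sigma = 210000 * 11.5e-6 * 37.9
sigma = 2.415 * 37.9
sigma = 91.53 MPa

91.53


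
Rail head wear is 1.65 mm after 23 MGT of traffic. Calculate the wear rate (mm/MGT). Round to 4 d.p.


Wear rate = total wear / cumulative tonnage
Rate = 1.65 / 23
Rate = 0.0717 mm/MGT

0.0717


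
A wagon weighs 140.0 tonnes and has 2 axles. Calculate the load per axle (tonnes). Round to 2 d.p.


Load per axle = total weight / number of axles
Load = 140.0 / 2
Load = 70.00 tonnes

70.00


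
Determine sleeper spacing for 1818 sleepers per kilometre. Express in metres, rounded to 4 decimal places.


Spacing = 1000 m / number of sleepers
Spacing = 1000 / 1818
Spacing = 0.5501 m

0.5501


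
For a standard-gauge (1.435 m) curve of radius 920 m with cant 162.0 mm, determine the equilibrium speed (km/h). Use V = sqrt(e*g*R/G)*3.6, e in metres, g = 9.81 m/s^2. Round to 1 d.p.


Convert cant: e = 162.0 mm = 0.1620 m
V_ms = sqrt(0.1620 * 9.81 * 920 / 1.435)
V_ms = sqrt(1018.872753) = 31.9198 m/s
V = 31.9198 * 3.6 = 114.9 km/h

114.9


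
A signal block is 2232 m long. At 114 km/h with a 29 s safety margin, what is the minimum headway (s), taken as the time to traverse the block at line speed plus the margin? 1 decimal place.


V = 114 / 3.6 = 31.6667 m/s
Block traversal time = 2232 / 31.6667 = 70.4842 s
Headway = 70.4842 + 29
Headway = 99.5 s

99.5


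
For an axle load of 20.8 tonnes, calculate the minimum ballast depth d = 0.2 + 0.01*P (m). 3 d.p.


d = 0.2 + 0.01 * 20.8
d = 0.2 + 0.208
d = 0.408 m

0.408


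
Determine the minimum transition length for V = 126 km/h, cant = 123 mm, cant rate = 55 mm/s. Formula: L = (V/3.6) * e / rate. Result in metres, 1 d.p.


Convert speed: V = 126 / 3.6 = 35.0 m/s
L = 35.0 * 123 / 55
L = 4305.0 / 55
L = 78.3 m

78.3


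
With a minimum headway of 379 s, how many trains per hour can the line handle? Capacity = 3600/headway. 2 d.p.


Capacity = 3600 / headway
Capacity = 3600 / 379
Capacity = 9.50 trains/hour

9.50


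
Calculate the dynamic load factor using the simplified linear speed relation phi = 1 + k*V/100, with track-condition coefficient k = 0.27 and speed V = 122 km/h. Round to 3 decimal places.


phi = 1 + k * V / 100
phi = 1 + 0.27 * 122 / 100
phi = 1 + 0.3294
phi = 1.329

1.329


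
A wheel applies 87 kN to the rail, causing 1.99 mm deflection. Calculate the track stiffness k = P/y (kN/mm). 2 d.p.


Track stiffness k = P / y
k = 87 / 1.99
k = 43.72 kN/mm

43.72


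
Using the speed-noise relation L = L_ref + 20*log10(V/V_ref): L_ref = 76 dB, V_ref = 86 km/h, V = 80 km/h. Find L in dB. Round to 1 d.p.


V/V_ref = 80 / 86 = 0.930233
log10(0.930233) = -0.031408
20 * -0.031408 = -0.6282
L = 76 + -0.6282 = 75.4 dB

75.4


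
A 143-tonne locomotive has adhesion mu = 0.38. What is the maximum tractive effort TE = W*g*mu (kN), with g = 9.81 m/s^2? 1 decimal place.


TE_max = W * g * mu
TE_max = 143 * 9.81 * 0.38
TE_max = 1402.83 * 0.38
TE_max = 533.1 kN

533.1


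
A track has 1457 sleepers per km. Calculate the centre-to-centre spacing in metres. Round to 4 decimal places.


Spacing = 1000 m / number of sleepers
Spacing = 1000 / 1457
Spacing = 0.6863 m

0.6863


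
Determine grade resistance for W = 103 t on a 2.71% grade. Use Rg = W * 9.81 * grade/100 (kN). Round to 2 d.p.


Rg = W * 9.81 * grade / 100
Rg = 103 * 9.81 * 2.71 / 100
Rg = 1010.43 * 0.0271
Rg = 27.38 kN

27.38


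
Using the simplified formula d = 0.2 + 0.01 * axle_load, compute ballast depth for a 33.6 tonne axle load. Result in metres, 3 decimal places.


d = 0.2 + 0.01 * 33.6
d = 0.2 + 0.336
d = 0.536 m

0.536


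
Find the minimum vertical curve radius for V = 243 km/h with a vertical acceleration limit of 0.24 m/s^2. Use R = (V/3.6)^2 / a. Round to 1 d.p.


Convert speed: V = 243 / 3.6 = 67.5 m/s
V^2 = 4556.25 m^2/s^2
R_v = 4556.25 / 0.24
R_v = 18984.4 m

18984.4


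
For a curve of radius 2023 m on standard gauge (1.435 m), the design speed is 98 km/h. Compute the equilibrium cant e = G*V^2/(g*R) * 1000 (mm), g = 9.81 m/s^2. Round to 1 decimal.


Convert speed: V = 98 / 3.6 = 27.2222 m/s
Apply formula: e = 1.435 * 27.2222^2 / (9.81 * 2023)
e = 1.435 * 741.0494 / 19845.63
e = 0.053584 m = 53.6 mm

53.6
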